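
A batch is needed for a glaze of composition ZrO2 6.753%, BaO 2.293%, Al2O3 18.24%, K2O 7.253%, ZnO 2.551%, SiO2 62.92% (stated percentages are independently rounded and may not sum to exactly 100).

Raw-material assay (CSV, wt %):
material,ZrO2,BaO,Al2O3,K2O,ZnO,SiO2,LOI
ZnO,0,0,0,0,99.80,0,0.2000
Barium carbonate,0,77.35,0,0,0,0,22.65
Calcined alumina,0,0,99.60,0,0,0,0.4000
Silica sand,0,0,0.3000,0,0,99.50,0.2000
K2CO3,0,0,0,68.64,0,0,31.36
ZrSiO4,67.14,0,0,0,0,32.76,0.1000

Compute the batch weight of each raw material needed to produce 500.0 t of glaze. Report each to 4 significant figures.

Batch per 500.0 t glaze:
  ZnO: 12.78 t
  Barium carbonate: 14.82 t
  Calcined alumina: 90.66 t
  Silica sand: 299.6 t
  K2CO3: 52.83 t
  ZrSiO4: 50.29 t
Total batch = 521.0 t; LOI loss = 20.96 t; yield = 95.98%

Every computation carries full precision at all times — intermediates appear, rounded to 4 significant digits, within the worked lines; each reported value takes exactly one rounding. The derived quantities (the six compositions, net glass mass, yield, ignition loss, the totals) are re-derived in exact precision starting from the weights at 500.0 t of glass exactly as shown in problem or answer.
Oxide mass targets, per 500.0 t glaze:
  ZrO2: 6.753% × 500.0 = 33.76 t
  BaO: 2.293% × 500.0 = 11.46 t
  Al2O3: 18.24% × 500.0 = 91.20 t
  K2O: 7.253% × 500.0 = 36.26 t
  ZnO: 2.551% × 500.0 = 12.76 t
  SiO2: 62.92% × 500.0 = 314.6 t
Mass-balance tally per oxide on the weights just shown, on the stated basis (every target is met by its sum given rounding of the digits):
  ZrO2: 50.29·0.6714 = 33.76 t (target 33.76 t)
  BaO: 14.82·0.7735 = 11.46 t (target 11.46 t)
  Al2O3: 90.66·0.9960 + 299.6·0.003000 = 91.20 t (target 91.20 t)
  K2O: 52.83·0.6864 = 36.26 t (target 36.26 t)
  ZnO: 12.78·0.9980 = 12.75 t (target 12.76 t)
  SiO2: 299.6·0.9950 + 50.29·0.3276 = 314.6 t (target 314.6 t)
Glass mass check: whole batch net of LOI = 500.0 t (oxide target masses add up to 500.0 t; the stated basis being 500.0 t — any gap is answer rounding).
Summing the batch: Σ batch = 521.0 t; the LOI term Σ batch·LOI equals 20.96 t; the yield ratio, glass ÷ batch: 95.98%.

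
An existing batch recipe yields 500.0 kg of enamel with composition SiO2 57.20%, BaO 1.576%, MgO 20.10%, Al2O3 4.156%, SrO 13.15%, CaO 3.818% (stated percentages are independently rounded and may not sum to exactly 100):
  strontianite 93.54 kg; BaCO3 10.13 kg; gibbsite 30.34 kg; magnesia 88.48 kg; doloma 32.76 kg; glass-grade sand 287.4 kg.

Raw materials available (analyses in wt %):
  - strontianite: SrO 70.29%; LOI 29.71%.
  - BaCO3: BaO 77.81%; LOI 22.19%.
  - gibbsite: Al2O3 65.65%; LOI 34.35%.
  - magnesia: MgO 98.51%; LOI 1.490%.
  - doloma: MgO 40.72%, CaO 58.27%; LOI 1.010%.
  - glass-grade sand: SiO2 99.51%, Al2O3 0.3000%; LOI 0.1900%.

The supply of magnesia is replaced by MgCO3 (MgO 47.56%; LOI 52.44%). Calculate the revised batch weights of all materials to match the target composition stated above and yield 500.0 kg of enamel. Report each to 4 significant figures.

The working math carries full precision in all steps. Intermediates are printed (rounded to 4 significant figures) between the steps. Exactly one rounding is applied to each reported number; the derived quantities (totals, the six compositions, glass mass, yield, LOI) are computed starting from the weights per 500.0 kg of glass in full float precision precisely as stated by question or answer.
Per-oxide target masses for 500.0 kg enamel:
  SiO2: 57.20% × 500.0 = 286.0 kg
  BaO: 1.576% × 500.0 = 7.880 kg
  MgO: 20.10% × 500.0 = 100.5 kg
  Al2O3: 4.156% × 500.0 = 20.78 kg
  SrO: 13.15% × 500.0 = 65.75 kg
  CaO: 3.818% × 500.0 = 19.09 kg
Checking each oxide sum on the weights just shown, on the stated basis (oxide sums agree with the targets net of answer rounding effects):
  SiO2: 287.4·0.9951 = 286.0 kg (target 286.0 kg)
  BaO: 10.13·0.7781 = 7.882 kg (target 7.880 kg)
  MgO: 183.3·0.4756 + 32.76·0.4072 = 100.5 kg (target 100.5 kg)
  Al2O3: 30.34·0.6565 + 287.4·0.003000 = 20.78 kg (target 20.78 kg)
  SrO: 93.54·0.7029 = 65.75 kg (target 65.75 kg)
  CaO: 32.76·0.5827 = 19.09 kg (target 19.09 kg)
Glass mass check: total charge less LOI = 500.0 kg (the Σ of target masses is 500.0 kg; basis as stated: 500.0 kg — deltas are rounding alone).
Adding the batch up: Σ batch = 637.5 kg; loss to ignition Σ batch·LOI = 137.5 kg; glass ÷ batch gives a yield of 78.44%.

Revised batch per 500.0 kg enamel:
  strontianite: 93.54 kg
  BaCO3: 10.13 kg
  gibbsite: 30.34 kg
  MgCO3: 183.3 kg
  doloma: 32.76 kg
  glass-grade sand: 287.4 kg
Total batch = 637.5 kg; LOI loss = 137.5 kg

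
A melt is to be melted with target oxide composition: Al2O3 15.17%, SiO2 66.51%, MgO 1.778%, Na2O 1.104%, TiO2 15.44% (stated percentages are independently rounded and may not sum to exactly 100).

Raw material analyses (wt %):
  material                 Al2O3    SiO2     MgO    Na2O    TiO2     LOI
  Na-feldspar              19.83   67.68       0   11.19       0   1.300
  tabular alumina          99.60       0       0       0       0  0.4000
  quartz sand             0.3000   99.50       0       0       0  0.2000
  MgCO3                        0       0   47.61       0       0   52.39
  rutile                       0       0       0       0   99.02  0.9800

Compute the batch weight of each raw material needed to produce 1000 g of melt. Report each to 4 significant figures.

Full precision is carried end to end — working values are displayed, rounded to four significant digits, across the worked steps — each reported result carries a single rounding — all derived quantities, which include totals, five oxide percentages, LOI, net glass mass, the yield, are recomputed at full precision, as quoted within question or answer, using the weight values for 1000 g of glass.
Target oxide masses per 1000 g melt:
  Al2O3: 15.17% × 1000 = 151.7 g
  SiO2: 66.51% × 1000 = 665.1 g
  MgO: 1.778% × 1000 = 17.78 g
  Na2O: 1.104% × 1000 = 11.04 g
  TiO2: 15.44% × 1000 = 154.4 g
Per-oxide balance check using the reported weights, on the stated basis (each sum matches its target mass within answer rounding):
  Al2O3: 98.66·0.1983 + 130.9·0.9960 + 601.3·0.003000 = 151.7 g (target 151.7 g)
  SiO2: 98.66·0.6768 + 601.3·0.9950 = 665.1 g (target 665.1 g)
  MgO: 37.35·0.4761 = 17.78 g (target 17.78 g)
  Na2O: 98.66·0.1119 = 11.04 g (target 11.04 g)
  TiO2: 155.9·0.9902 = 154.4 g (target 154.4 g)
Glass-mass bookkeeping: whole batch net of LOI = 1000 g (the Σ of target masses is 1000 g; the stated basis being 1000 g — differing by rounding only).
Batch grand total — Σ batch = 1024 g; loss to ignition Σ batch·LOI = 24.10 g; glass ÷ batch gives a yield of 97.65%.

Batch per 1000 g melt:
  Na-feldspar: 98.66 g
  tabular alumina: 130.9 g
  quartz sand: 601.3 g
  MgCO3: 37.35 g
  rutile: 155.9 g
Total batch = 1024 g; LOI loss = 24.10 g; yield = 97.65%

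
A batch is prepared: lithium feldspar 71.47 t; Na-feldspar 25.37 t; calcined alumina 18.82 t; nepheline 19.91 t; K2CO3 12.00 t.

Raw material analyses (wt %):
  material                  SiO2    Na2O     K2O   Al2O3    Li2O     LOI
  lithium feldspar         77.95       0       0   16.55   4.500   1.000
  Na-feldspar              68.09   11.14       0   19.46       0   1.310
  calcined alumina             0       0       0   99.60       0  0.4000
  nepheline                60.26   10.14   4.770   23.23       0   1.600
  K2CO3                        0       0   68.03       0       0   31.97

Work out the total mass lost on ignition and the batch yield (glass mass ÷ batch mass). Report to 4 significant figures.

Every computation runs at full float precision at all times; working values are printed, rounded to 4 significant digits, as written — every reported figure takes exactly one rounding — all derived quantities, which include the five compositions, glass mass, ignition loss, yield, totals, are carried at exact precision, exactly as shown in problem or answer, starting from the weights per 142.3 t of glass.
Per-material ignition loss:
  lithium feldspar: 71.47 × 0.01000 = 0.7147 t
  Na-feldspar: 25.37 × 0.01310 = 0.3323 t
  calcined alumina: 18.82 × 0.004000 = 0.07528 t
  nepheline: 19.91 × 0.01600 = 0.3186 t
  K2CO3: 12.00 × 0.3197 = 3.836 t
Total LOI = 5.277 t
Glass = batch − LOI = 147.6 − 5.277 = 142.3 t

LOI loss = 5.277 t; glass = 142.3 t; yield = 96.42%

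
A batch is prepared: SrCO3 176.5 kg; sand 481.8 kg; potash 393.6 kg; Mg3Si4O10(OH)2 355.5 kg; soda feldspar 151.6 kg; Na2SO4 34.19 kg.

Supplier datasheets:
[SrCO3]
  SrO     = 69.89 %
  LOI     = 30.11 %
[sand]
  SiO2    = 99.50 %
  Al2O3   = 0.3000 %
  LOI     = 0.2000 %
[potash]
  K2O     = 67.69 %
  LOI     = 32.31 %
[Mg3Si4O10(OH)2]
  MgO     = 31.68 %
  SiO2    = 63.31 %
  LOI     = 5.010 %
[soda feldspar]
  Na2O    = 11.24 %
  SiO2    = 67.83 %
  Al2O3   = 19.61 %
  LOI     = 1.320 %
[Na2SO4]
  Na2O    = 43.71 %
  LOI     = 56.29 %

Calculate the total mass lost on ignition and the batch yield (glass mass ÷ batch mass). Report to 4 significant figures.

Intermediates are shown (rounded to four significant digits) at each printed step; each numeric step runs at exact precision at every stage — a single rounding completes every reported value — the derived quantities, which include LOI, net glass mass, the six compositions, yield, totals, are re-derived in exact precision, exactly as shown in question or answer, from the batch weights at 1373 kg of glass.
LOI of each material in turn:
  SrCO3: 176.5 × 0.3011 = 53.14 kg
  sand: 481.8 × 0.002000 = 0.9636 kg
  potash: 393.6 × 0.3231 = 127.2 kg
  Mg3Si4O10(OH)2: 355.5 × 0.05010 = 17.81 kg
  soda feldspar: 151.6 × 0.01320 = 2.001 kg
  Na2SO4: 34.19 × 0.5629 = 19.25 kg
Total LOI = 220.3 kg
Glass = batch − LOI = 1593 − 220.3 = 1373 kg

LOI loss = 220.3 kg; glass = 1373 kg; yield = 86.17%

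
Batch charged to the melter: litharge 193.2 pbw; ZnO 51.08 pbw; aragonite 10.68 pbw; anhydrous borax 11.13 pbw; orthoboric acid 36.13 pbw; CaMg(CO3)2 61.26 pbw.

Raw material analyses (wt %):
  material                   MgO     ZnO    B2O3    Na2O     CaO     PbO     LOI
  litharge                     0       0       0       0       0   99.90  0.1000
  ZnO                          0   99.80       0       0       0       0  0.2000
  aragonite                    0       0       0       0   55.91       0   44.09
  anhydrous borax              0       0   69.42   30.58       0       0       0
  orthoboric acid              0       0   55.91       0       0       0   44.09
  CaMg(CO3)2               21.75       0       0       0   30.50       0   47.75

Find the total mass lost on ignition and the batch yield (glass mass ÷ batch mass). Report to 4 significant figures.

LOI loss = 50.19 pbw; glass = 313.3 pbw; yield = 86.19%

Intermediates appear (rounded to four significant figures) as written; all arithmetic maintains exact precision at each step — each reported result undergoes a single rounding — derived quantities, which include the six compositions, the totals, ignition loss, the yield, net glass mass, are carried in exact precision, exactly as shown in the problem or answer text, from the weighed amounts at 313.3 pbw of glass.
Loss on ignition, line by line:
  litharge: 193.2 × 0.001000 = 0.1932 pbw
  ZnO: 51.08 × 0.002000 = 0.1022 pbw
  aragonite: 10.68 × 0.4409 = 4.709 pbw
  anhydrous borax: 11.13 × 0 = 0 pbw
  orthoboric acid: 36.13 × 0.4409 = 15.93 pbw
  CaMg(CO3)2: 61.26 × 0.4775 = 29.25 pbw
Total LOI = 50.19 pbw
Glass = batch − LOI = 363.5 − 50.19 = 313.3 pbw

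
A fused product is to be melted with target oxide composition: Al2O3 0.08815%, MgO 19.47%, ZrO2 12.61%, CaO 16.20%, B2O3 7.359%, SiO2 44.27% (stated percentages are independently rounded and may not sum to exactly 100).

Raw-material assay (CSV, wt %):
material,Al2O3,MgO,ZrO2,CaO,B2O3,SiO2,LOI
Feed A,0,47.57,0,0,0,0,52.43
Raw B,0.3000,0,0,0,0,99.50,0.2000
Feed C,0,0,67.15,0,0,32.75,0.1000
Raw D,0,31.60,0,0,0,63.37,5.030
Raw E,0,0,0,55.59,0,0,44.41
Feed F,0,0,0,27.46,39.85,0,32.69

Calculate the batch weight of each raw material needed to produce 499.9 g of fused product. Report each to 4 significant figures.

Batch per 499.9 g fused product:
  Feed A: 158.1 g
  Raw B: 146.9 g
  Feed C: 93.88 g
  Raw D: 70.08 g
  Raw E: 100.1 g
  Feed F: 92.32 g
Total batch = 661.4 g; LOI loss = 161.4 g; yield = 75.59%

The whole derivation keeps full float precision in all steps — in-progress results are shown rounded to four significant figures at each printed step — every reported value carries a single rounding; all derived quantities, including net glass mass, six oxide percentages, ignition loss, the totals, the yield, are computed from the weighed amounts for 499.9 g of glass at exact precision, precisely as stated by the problem or answer text.
The oxide mass targets at 499.9 g fused product:
  Al2O3: 0.08815% × 499.9 = 0.4407 g
  MgO: 19.47% × 499.9 = 97.33 g
  ZrO2: 12.61% × 499.9 = 63.04 g
  CaO: 16.20% × 499.9 = 80.98 g
  B2O3: 7.359% × 499.9 = 36.79 g
  SiO2: 44.27% × 499.9 = 221.3 g
Per-oxide balance check working from each reported weight, against the basis in use (summed amounts equal target values modulo rounding of the values):
  Al2O3: 146.9·0.003000 = 0.4407 g (target 0.4407 g)
  MgO: 158.1·0.4757 + 70.08·0.3160 = 97.35 g (target 97.33 g)
  ZrO2: 93.88·0.6715 = 63.04 g (target 63.04 g)
  CaO: 100.1·0.5559 + 92.32·0.2746 = 81.00 g (target 80.98 g)
  B2O3: 92.32·0.3985 = 36.79 g (target 36.79 g)
  SiO2: 146.9·0.9950 + 93.88·0.3275 + 70.08·0.6337 = 221.3 g (target 221.3 g)
The glass-mass cross-check: total batch − LOI = 499.9 g (targets for the oxides total 499.9 g; with the basis standing at 499.9 g — any gap is answer rounding).
Batch grand total — Σ batch = 661.4 g; LOI loss = Σ batch·LOI = 161.4 g; the yield ratio, glass ÷ batch: 75.59%.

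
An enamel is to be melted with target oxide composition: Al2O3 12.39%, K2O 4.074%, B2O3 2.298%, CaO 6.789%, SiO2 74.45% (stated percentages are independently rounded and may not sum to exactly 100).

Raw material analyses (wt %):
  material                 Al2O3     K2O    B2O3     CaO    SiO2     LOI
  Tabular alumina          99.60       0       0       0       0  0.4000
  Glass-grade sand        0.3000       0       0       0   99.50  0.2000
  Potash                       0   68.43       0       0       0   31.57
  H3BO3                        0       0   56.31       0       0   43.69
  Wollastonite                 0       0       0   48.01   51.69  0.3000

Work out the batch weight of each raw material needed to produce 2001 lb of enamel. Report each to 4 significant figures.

Batch per 2001 lb enamel:
  Tabular alumina: 244.9 lb
  Glass-grade sand: 1350 lb
  Potash: 119.1 lb
  H3BO3: 81.66 lb
  Wollastonite: 283.0 lb
Total batch = 2079 lb; LOI loss = 77.81 lb; yield = 96.26%

All internal work maintains full precision in every operation; intermediates are printed rounded to four significant digits on the page — every reported number receives exactly one rounding; all derived quantities, which include glass mass, five oxide percentages, the totals, LOI, the yield, are re-derived at full precision, as given in question or answer, from the batch weights at 2001 lb of glass.
Target masses of each oxide per 2001 lb enamel:
  Al2O3: 12.39% × 2001 = 247.9 lb
  K2O: 4.074% × 2001 = 81.52 lb
  B2O3: 2.298% × 2001 = 45.98 lb
  CaO: 6.789% × 2001 = 135.8 lb
  SiO2: 74.45% × 2001 = 1490 lb
Mass-balance tally per oxide with the batch weights as given, for the quoted basis mass (summed amounts equal target values net of answer rounding effects):
  Al2O3: 244.9·0.9960 + 1350·0.003000 = 248.0 lb (target 247.9 lb)
  K2O: 119.1·0.6843 = 81.50 lb (target 81.52 lb)
  B2O3: 81.66·0.5631 = 45.98 lb (target 45.98 lb)
  CaO: 283.0·0.4801 = 135.9 lb (target 135.8 lb)
  SiO2: 1350·0.9950 + 283.0·0.5169 = 1490 lb (target 1490 lb)
Glass-mass closure: batch Σ − ignition loss = 2001 lb (the Σ of target masses is 2001 lb; basis as stated: 2001 lb — gaps are rounding artifacts).
Batch total: Σ batch = 2079 lb; ignition loss, Σ(batch × LOI) = 77.81 lb; as yield: glass ÷ batch → 96.26%.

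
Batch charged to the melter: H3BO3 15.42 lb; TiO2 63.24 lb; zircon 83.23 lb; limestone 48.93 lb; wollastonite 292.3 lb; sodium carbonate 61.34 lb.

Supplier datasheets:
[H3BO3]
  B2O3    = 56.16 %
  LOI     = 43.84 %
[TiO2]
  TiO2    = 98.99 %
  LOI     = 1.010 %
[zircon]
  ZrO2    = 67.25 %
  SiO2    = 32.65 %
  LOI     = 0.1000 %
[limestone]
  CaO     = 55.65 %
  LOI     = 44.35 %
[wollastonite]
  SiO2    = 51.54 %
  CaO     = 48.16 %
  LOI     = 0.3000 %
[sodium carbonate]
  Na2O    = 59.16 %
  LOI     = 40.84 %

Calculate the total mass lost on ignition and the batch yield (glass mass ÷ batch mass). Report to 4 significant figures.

Every computation keeps full float precision all the way through. Values along the way appear, rounded to 4 significant digits, at each printed step — a single rounding finalizes each reported figure. The derived quantities are re-derived from the weighed amounts per 509.3 lb of glass at full precision (LOI, the six compositions, glass mass, totals, yield) as written in the problem or the answer.
Ignition loss by material:
  H3BO3: 15.42 × 0.4384 = 6.760 lb
  TiO2: 63.24 × 0.01010 = 0.6387 lb
  zircon: 83.23 × 0.001000 = 0.08323 lb
  limestone: 48.93 × 0.4435 = 21.70 lb
  wollastonite: 292.3 × 0.003000 = 0.8769 lb
  sodium carbonate: 61.34 × 0.4084 = 25.05 lb
Total LOI = 55.11 lb
Glass = batch − LOI = 564.5 − 55.11 = 509.3 lb

LOI loss = 55.11 lb; glass = 509.3 lb; yield = 90.24%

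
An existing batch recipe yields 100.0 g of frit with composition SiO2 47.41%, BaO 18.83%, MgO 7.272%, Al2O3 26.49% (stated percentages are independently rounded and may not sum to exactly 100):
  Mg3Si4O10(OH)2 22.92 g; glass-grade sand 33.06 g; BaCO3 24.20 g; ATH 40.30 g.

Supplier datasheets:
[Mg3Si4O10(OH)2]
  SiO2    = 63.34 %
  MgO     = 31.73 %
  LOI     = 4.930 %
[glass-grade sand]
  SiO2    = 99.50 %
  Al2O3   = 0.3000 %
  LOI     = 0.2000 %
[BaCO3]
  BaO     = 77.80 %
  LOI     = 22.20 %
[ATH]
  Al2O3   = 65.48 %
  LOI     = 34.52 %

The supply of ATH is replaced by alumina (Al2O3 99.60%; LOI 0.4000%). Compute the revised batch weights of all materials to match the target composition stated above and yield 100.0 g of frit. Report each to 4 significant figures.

Revised batch per 100.0 g frit:
  Mg3Si4O10(OH)2: 22.92 g
  glass-grade sand: 33.06 g
  BaCO3: 24.20 g
  alumina: 26.50 g
Total batch = 106.7 g; LOI loss = 6.674 g

Full precision is held all the way through — the intermediate values are displayed rounded to 4 significant digits as written; each reported figure takes a single rounding. All derived quantities are computed from the batch weights per 100.0 g of glass in full precision (the totals, the four compositions, net glass mass, LOI, the yield), as written in the question or the answer.
Oxide mass targets, per 100.0 g frit:
  SiO2: 47.41% × 100.0 = 47.41 g
  BaO: 18.83% × 100.0 = 18.83 g
  MgO: 7.272% × 100.0 = 7.272 g
  Al2O3: 26.49% × 100.0 = 26.49 g
Oxide-by-oxide audit working from each reported weight, against the basis in use (sum by sum, the targets are met modulo rounding of the values):
  SiO2: 22.92·0.6334 + 33.06·0.9950 = 47.41 g (target 47.41 g)
  BaO: 24.20·0.7780 = 18.83 g (target 18.83 g)
  MgO: 22.92·0.3173 = 7.273 g (target 7.272 g)
  Al2O3: 33.06·0.003000 + 26.50·0.9960 = 26.49 g (target 26.49 g)
Mass balance on the glass: batch Σ − ignition loss = 100.0 g (targets for the oxides total 100.0 g; basis as stated: 100.0 g — any gap is answer rounding).
Batch total: Σ batch = 106.7 g; LOI removed, Σ of batch·LOI: 6.674 g; glass ÷ batch gives a yield of 93.74%.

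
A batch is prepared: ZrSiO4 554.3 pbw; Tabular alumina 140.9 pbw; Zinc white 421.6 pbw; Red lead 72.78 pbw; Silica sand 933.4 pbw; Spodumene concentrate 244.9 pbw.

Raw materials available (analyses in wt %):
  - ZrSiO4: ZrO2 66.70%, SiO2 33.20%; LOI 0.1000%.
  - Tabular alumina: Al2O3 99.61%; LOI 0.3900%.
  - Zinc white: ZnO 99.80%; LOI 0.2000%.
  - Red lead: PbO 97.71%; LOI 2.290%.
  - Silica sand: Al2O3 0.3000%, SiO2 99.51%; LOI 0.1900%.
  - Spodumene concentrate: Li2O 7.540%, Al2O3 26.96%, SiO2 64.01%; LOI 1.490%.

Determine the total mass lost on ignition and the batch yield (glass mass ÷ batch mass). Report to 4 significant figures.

Mid-chain values are shown rounded to four significant figures — exact precision is held throughout. Every reported number undergoes a single rounding. Derived quantities (the totals, glass mass, yield, six oxide percentages, ignition loss) are rebuilt in full precision from the batch weights for 2359 pbw of glass precisely as stated by question or answer.
Each material's LOI contribution:
  ZrSiO4: 554.3 × 0.001000 = 0.5543 pbw
  Tabular alumina: 140.9 × 0.003900 = 0.5495 pbw
  Zinc white: 421.6 × 0.002000 = 0.8432 pbw
  Red lead: 72.78 × 0.02290 = 1.667 pbw
  Silica sand: 933.4 × 0.001900 = 1.773 pbw
  Spodumene concentrate: 244.9 × 0.01490 = 3.649 pbw
Total LOI = 9.036 pbw
Glass = batch − LOI = 2368 − 9.036 = 2359 pbw

LOI loss = 9.036 pbw; glass = 2359 pbw; yield = 99.62%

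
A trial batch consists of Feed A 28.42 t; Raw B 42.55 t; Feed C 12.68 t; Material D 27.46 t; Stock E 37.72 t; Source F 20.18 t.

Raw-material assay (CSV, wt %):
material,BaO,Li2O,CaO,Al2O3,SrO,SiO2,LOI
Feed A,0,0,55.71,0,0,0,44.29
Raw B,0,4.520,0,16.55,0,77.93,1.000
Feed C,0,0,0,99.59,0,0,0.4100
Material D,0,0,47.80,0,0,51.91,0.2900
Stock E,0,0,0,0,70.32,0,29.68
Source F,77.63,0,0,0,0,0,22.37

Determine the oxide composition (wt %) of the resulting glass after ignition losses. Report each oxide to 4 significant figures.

Glass mass = 140.2 t (batch 169.0 − LOI 28.85).
Composition: BaO 11.18%, Li2O 1.372%, CaO 20.66%, Al2O3 14.03%, SrO 18.93%, SiO2 33.83%

Values along the way are displayed rounded off to 4 significant digits when written out. All arithmetic holds full precision throughout; every reported value is rounded just once; all derived quantities are computed starting from the weights at 140.2 t of glass at full precision (totals, glass mass, the six compositions, the yield, LOI) as set out in the problem or answer text.
Oxide-by-oxide delivered mass:
  BaO: 20.18·0.7763 = 15.67 t
  Li2O: 42.55·0.04520 = 1.923 t
  CaO: 28.42·0.5571 + 27.46·0.4780 = 28.96 t
  Al2O3: 42.55·0.1655 + 12.68·0.9959 = 19.67 t
  SrO: 37.72·0.7032 = 26.52 t
  SiO2: 42.55·0.7793 + 27.46·0.5191 = 47.41 t
LOI: 28.42·0.4429 + 42.55·0.01000 + 12.68·0.004100 + 27.46·0.002900 + 37.72·0.2968 + 20.18·0.2237 = 28.85 t
Resulting glass, batch − LOI: 169.0 − 28.85 = 140.2 t (equal to the oxide-mass sum)
percent by weight: oxide/glass ×100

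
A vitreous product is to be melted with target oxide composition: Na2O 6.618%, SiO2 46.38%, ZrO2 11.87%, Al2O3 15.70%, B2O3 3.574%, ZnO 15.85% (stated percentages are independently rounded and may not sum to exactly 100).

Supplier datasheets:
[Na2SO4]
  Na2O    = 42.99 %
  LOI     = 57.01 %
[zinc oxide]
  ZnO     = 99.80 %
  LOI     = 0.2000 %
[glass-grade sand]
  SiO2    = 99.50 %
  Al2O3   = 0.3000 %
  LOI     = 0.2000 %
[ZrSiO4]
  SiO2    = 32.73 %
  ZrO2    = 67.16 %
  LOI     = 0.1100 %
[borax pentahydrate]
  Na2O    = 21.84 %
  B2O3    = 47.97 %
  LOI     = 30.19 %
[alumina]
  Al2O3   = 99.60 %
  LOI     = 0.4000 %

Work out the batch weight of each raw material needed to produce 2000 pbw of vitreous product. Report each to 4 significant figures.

Batch per 2000 pbw vitreous product:
  Na2SO4: 232.2 pbw
  zinc oxide: 317.6 pbw
  glass-grade sand: 816.0 pbw
  ZrSiO4: 353.5 pbw
  borax pentahydrate: 149.0 pbw
  alumina: 312.8 pbw
Total batch = 2181 pbw; LOI loss = 181.3 pbw; yield = 91.69%

Every computation runs at full precision through every step — the intermediate values appear rounded off to 4 significant digits in the printout. A single rounding finalizes each reported value; derived quantities are re-derived at full precision (totals, yield, LOI, glass mass, six oxide percentages) starting from the weights on 2000 pbw of glass, as they appear in question or answer.
Per-oxide target masses for 2000 pbw vitreous product:
  Na2O: 6.618% × 2000 = 132.4 pbw
  SiO2: 46.38% × 2000 = 927.6 pbw
  ZrO2: 11.87% × 2000 = 237.4 pbw
  Al2O3: 15.70% × 2000 = 314.0 pbw
  B2O3: 3.574% × 2000 = 71.48 pbw
  ZnO: 15.85% × 2000 = 317.0 pbw
Oxide-by-oxide audit working from each reported weight, on the stated basis (summed amounts equal target values within answer rounding):
  Na2O: 232.2·0.4299 + 149.0·0.2184 = 132.4 pbw (target 132.4 pbw)
  SiO2: 816.0·0.9950 + 353.5·0.3273 = 927.6 pbw (target 927.6 pbw)
  ZrO2: 353.5·0.6716 = 237.4 pbw (target 237.4 pbw)
  Al2O3: 816.0·0.003000 + 312.8·0.9960 = 314.0 pbw (target 314.0 pbw)
  B2O3: 149.0·0.4797 = 71.48 pbw (target 71.48 pbw)
  ZnO: 317.6·0.9980 = 317.0 pbw (target 317.0 pbw)
Glass mass check: total charge less LOI = 2000 pbw (the Σ of target masses is 2000 pbw; with the basis standing at 2000 pbw — deltas are rounding alone).
Batch total: Σ batch = 2181 pbw; Σ batch·LOI gives LOI loss = 181.3 pbw; as yield: glass ÷ batch → 91.69%.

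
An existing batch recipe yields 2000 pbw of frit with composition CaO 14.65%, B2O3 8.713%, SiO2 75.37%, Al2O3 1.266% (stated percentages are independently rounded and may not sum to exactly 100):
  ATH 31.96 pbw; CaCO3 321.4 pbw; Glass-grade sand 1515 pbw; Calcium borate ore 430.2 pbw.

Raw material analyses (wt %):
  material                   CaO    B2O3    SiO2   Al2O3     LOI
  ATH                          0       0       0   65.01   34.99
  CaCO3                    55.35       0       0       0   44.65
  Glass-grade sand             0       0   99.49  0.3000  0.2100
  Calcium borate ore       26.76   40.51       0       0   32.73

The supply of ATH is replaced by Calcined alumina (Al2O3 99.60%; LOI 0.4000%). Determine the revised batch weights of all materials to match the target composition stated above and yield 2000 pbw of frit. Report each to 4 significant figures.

Mid-chain values are printed (rounded to 4 significant digits) on the page. All internal work carries full float precision all the way through. Exactly one rounding goes into every reported figure — all derived quantities are re-derived in full precision (the four compositions, net glass mass, yield, LOI, totals) using the weight values per 2000 pbw of glass as given in either problem or answer.
Oxide mass targets, per 2000 pbw frit:
  CaO: 14.65% × 2000 = 293.0 pbw
  B2O3: 8.713% × 2000 = 174.3 pbw
  SiO2: 75.37% × 2000 = 1507 pbw
  Al2O3: 1.266% × 2000 = 25.32 pbw
Sums-versus-targets review with the batch weights as given, at the basis given (oxide sums agree with the targets modulo rounding of the values):
  CaO: 321.4·0.5535 + 430.2·0.2676 = 293.0 pbw (target 293.0 pbw)
  B2O3: 430.2·0.4051 = 174.3 pbw (target 174.3 pbw)
  SiO2: 1515·0.9949 = 1507 pbw (target 1507 pbw)
  Al2O3: 20.86·0.9960 + 1515·0.003000 = 25.32 pbw (target 25.32 pbw)
Mass balance on the glass: Σ batch − LOI loss = 2000 pbw (summing oxide targets gives 2000 pbw; versus the stated basis of 2000 pbw — rounding explains the deltas).
Batch grand total — Σ batch = 2287 pbw; loss to ignition Σ batch·LOI = 287.6 pbw; yield, glass over the total, = 87.43%.

Revised batch per 2000 pbw frit:
  Calcined alumina: 20.86 pbw
  CaCO3: 321.4 pbw
  Glass-grade sand: 1515 pbw
  Calcium borate ore: 430.2 pbw
Total batch = 2287 pbw; LOI loss = 287.6 pbw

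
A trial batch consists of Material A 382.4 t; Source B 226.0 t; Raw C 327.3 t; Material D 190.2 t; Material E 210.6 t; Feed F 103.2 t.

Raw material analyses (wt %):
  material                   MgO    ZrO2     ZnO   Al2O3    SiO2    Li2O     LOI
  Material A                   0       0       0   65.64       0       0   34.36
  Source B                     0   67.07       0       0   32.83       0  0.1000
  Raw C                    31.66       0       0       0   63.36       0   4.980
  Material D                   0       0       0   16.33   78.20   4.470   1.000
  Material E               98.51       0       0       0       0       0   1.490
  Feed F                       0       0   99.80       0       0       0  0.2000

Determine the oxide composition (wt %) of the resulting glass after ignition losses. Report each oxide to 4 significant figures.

Glass mass = 1287 t (batch 1440 − LOI 153.2).
Composition: MgO 24.18%, ZrO2 11.78%, ZnO 8.006%, Al2O3 21.92%, SiO2 33.45%, Li2O 0.6608%

Every computation runs at exact precision at every stage; values along the way are displayed with 4-significant-figure rounding between the steps. Each reported value takes exactly one rounding — all derived quantities are rebuilt at exact precision (totals, yield, the six compositions, net glass mass, LOI) from the batch weights for 1287 t of glass as quoted within question or answer.
Oxide masses out of the charge:
  MgO: 327.3·0.3166 + 210.6·0.9851 = 311.1 t
  ZrO2: 226.0·0.6707 = 151.6 t
  ZnO: 103.2·0.9980 = 103.0 t
  Al2O3: 382.4·0.6564 + 190.2·0.1633 = 282.1 t
  SiO2: 226.0·0.3283 + 327.3·0.6336 + 190.2·0.7820 = 430.3 t
  Li2O: 190.2·0.04470 = 8.502 t
LOI: 382.4·0.3436 + 226.0·0.001000 + 327.3·0.04980 + 190.2·0.01000 + 210.6·0.01490 + 103.2·0.002000 = 153.2 t
Glass = total batch minus LOI = 1440 − 153.2 = 1287 t (matching Σ of the oxides)
oxide / glass × 100 gives the wt %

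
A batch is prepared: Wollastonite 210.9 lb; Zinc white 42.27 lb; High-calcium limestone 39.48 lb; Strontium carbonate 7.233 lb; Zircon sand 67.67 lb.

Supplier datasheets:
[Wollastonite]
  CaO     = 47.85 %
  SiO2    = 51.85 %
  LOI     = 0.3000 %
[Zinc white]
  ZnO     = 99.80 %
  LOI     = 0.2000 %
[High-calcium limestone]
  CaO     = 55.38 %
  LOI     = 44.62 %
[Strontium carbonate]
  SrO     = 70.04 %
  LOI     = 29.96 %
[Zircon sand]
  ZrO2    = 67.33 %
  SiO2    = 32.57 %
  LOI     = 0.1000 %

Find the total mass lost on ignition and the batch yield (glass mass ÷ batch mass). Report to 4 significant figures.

LOI loss = 20.57 lb; glass = 347.0 lb; yield = 94.40%

Working values are printed rounded off to 4 significant figures as written. Full float precision is held end to end — each reported value is rounded a single time. Derived quantities, including net glass mass, five oxide percentages, the totals, yield, ignition loss, are computed starting from the weights on 347.0 lb of glass in exact precision precisely as stated by problem or answer.
Ignition loss by material:
  Wollastonite: 210.9 × 0.003000 = 0.6327 lb
  Zinc white: 42.27 × 0.002000 = 0.08454 lb
  High-calcium limestone: 39.48 × 0.4462 = 17.62 lb
  Strontium carbonate: 7.233 × 0.2996 = 2.167 lb
  Zircon sand: 67.67 × 0.001000 = 0.06767 lb
Total LOI = 20.57 lb
Glass = batch − LOI = 367.6 − 20.57 = 347.0 lb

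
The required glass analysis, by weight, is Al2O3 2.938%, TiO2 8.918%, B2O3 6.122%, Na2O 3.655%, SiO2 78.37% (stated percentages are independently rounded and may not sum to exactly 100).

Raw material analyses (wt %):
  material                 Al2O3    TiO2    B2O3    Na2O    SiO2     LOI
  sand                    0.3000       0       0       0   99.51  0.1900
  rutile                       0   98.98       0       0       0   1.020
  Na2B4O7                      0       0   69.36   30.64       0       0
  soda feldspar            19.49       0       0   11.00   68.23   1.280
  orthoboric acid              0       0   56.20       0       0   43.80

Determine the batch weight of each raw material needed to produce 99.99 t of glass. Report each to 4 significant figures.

Each numeric step carries full float precision at all times; the intermediate values are displayed, rounded to 4 significant digits, within the worked lines; a single rounding yields every reported number. Derived quantities, which include the five compositions, ignition loss, yield, glass mass, totals, are carried at full float precision, as written in either problem or answer, starting from the weights on 99.99 t of glass.
Target masses of each oxide per 99.99 t glass:
  Al2O3: 2.938% × 99.99 = 2.938 t
  TiO2: 8.918% × 99.99 = 8.917 t
  B2O3: 6.122% × 99.99 = 6.121 t
  Na2O: 3.655% × 99.99 = 3.655 t
  SiO2: 78.37% × 99.99 = 78.36 t
Verifying the oxide balance per the reported batch figures, against the basis in use (delivered sums recover each target given rounding of the digits):
  Al2O3: 69.14·0.003000 + 14.01·0.1949 = 2.938 t (target 2.938 t)
  TiO2: 9.009·0.9898 = 8.917 t (target 8.917 t)
  B2O3: 6.898·0.6936 + 2.378·0.5620 = 6.121 t (target 6.121 t)
  Na2O: 6.898·0.3064 + 14.01·0.1100 = 3.655 t (target 3.655 t)
  SiO2: 69.14·0.9951 + 14.01·0.6823 = 78.36 t (target 78.36 t)
Mass balance on the glass: net batch after ignition = 99.99 t (targets for the oxides total 99.99 t; the stated basis being 99.99 t — gaps are rounding artifacts).
Batch total: Σ batch = 101.4 t; LOI removed, Σ of batch·LOI: 1.444 t; glass ÷ batch gives a yield of 98.58%.

Batch per 99.99 t glass:
  sand: 69.14 t
  rutile: 9.009 t
  Na2B4O7: 6.898 t
  soda feldspar: 14.01 t
  orthoboric acid: 2.378 t
Total batch = 101.4 t; LOI loss = 1.444 t; yield = 98.58%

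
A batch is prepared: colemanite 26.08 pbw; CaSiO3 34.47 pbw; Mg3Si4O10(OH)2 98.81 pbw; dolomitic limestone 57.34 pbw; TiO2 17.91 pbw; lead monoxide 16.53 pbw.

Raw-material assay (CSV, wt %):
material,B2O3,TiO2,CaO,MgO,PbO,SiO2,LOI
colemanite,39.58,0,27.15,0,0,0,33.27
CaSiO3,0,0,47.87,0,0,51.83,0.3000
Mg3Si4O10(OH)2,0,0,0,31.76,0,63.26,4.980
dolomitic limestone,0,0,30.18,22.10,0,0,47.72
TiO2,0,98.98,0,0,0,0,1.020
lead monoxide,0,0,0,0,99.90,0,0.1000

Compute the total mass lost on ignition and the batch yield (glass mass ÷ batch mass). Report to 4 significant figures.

LOI loss = 41.26 pbw; glass = 209.9 pbw; yield = 83.57%

Working values are displayed (rounded to four significant digits) as written; each numeric step maintains full float precision in all steps. A single rounding finalizes each reported number — derived quantities (net glass mass, the totals, six oxide percentages, the yield, ignition loss) are carried at exact precision from the weighed amounts per 209.9 pbw of glass, exactly as shown in the question or the answer.
Each material's LOI contribution:
  colemanite: 26.08 × 0.3327 = 8.677 pbw
  CaSiO3: 34.47 × 0.003000 = 0.1034 pbw
  Mg3Si4O10(OH)2: 98.81 × 0.04980 = 4.921 pbw
  dolomitic limestone: 57.34 × 0.4772 = 27.36 pbw
  TiO2: 17.91 × 0.01020 = 0.1827 pbw
  lead monoxide: 16.53 × 0.001000 = 0.01653 pbw
Total LOI = 41.26 pbw
Glass = batch − LOI = 251.1 − 41.26 = 209.9 pbw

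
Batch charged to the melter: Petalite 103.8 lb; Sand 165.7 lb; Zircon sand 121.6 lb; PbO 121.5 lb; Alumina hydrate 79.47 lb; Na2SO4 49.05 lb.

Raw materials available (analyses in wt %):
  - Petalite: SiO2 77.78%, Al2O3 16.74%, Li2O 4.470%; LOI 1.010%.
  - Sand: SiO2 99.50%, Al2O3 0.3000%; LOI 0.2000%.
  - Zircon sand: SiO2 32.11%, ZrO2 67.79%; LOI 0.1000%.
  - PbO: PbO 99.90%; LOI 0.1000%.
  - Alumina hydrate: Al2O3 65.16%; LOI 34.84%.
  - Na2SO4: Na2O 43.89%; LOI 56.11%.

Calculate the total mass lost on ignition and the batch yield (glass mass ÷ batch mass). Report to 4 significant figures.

Values along the way appear rounded to 4 significant figures on the page; the working math maintains exact precision through every step — every reported number is rounded only once; the derived quantities are computed at full float precision (ignition loss, net glass mass, the totals, six oxide percentages, yield) from the batch weights on 584.3 lb of glass, as they appear in question or answer.
Per-material ignition loss:
  Petalite: 103.8 × 0.01010 = 1.048 lb
  Sand: 165.7 × 0.002000 = 0.3314 lb
  Zircon sand: 121.6 × 0.001000 = 0.1216 lb
  PbO: 121.5 × 0.001000 = 0.1215 lb
  Alumina hydrate: 79.47 × 0.3484 = 27.69 lb
  Na2SO4: 49.05 × 0.5611 = 27.52 lb
Total LOI = 56.83 lb
Glass = batch − LOI = 641.1 − 56.83 = 584.3 lb

LOI loss = 56.83 lb; glass = 584.3 lb; yield = 91.14%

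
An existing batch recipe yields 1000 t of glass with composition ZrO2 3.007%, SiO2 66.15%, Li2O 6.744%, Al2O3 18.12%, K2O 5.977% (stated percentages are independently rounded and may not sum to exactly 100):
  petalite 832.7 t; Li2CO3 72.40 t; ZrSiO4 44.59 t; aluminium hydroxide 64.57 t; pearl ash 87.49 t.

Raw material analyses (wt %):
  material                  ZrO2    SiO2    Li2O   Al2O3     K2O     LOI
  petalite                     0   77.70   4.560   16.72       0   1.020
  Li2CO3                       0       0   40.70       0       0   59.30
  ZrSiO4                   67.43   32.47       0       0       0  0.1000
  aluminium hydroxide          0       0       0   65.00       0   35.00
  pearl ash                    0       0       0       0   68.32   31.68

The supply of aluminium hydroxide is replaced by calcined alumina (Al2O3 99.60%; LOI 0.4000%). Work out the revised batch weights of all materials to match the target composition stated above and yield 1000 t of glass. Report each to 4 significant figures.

The whole derivation runs at full precision at every stage. Working values are printed rounded to 4 significant digits at each printed step — a single rounding completes every reported result; derived quantities (ignition loss, net glass mass, the yield, five oxide percentages, the totals) are re-derived in full precision from the weighed amounts per 1000 t of glass as quoted within either problem or answer.
Oxide-by-oxide targets in 1000 t glass:
  ZrO2: 3.007% × 1000 = 30.07 t
  SiO2: 66.15% × 1000 = 661.5 t
  Li2O: 6.744% × 1000 = 67.44 t
  Al2O3: 18.12% × 1000 = 181.2 t
  K2O: 5.977% × 1000 = 59.77 t
Checking each oxide sum per the reported batch figures, per the basis as stated (target by target, the sums agree given rounding of the digits):
  ZrO2: 44.59·0.6743 = 30.07 t (target 30.07 t)
  SiO2: 832.7·0.7770 + 44.59·0.3247 = 661.5 t (target 661.5 t)
  Li2O: 832.7·0.04560 + 72.40·0.4070 = 67.44 t (target 67.44 t)
  Al2O3: 832.7·0.1672 + 42.14·0.9960 = 181.2 t (target 181.2 t)
  K2O: 87.49·0.6832 = 59.77 t (target 59.77 t)
Consistency of the glass mass: whole batch net of LOI = 1000 t (the targets, summed, come to 1000 t; against the stated basis, 1000 t — rounding explains the deltas).
Adding the batch up: Σ batch = 1079 t; LOI loss = Σ batch·LOI = 79.36 t; glass ÷ batch gives a yield of 92.65%.

Revised batch per 1000 t glass:
  petalite: 832.7 t
  Li2CO3: 72.40 t
  ZrSiO4: 44.59 t
  calcined alumina: 42.14 t
  pearl ash: 87.49 t
Total batch = 1079 t; LOI loss = 79.36 t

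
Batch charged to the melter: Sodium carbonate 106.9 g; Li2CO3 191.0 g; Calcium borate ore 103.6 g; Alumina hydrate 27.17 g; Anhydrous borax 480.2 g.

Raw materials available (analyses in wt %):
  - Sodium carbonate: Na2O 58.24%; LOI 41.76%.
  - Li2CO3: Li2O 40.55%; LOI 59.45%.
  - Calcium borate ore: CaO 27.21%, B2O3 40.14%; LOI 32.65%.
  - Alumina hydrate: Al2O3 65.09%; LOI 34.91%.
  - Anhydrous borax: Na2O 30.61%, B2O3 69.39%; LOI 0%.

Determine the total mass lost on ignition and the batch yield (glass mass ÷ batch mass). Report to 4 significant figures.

LOI loss = 201.5 g; glass = 707.4 g; yield = 77.83%

Intermediates are shown, with 4-significant-figure rounding, in the working. Full float precision is held at each step. Every reported value is rounded just once; the derived quantities, including glass mass, the yield, LOI, the five compositions, totals, are rebuilt using the weight values on 707.4 g of glass at exact precision, as given in question or answer.
LOI of each material in turn:
  Sodium carbonate: 106.9 × 0.4176 = 44.64 g
  Li2CO3: 191.0 × 0.5945 = 113.5 g
  Calcium borate ore: 103.6 × 0.3265 = 33.83 g
  Alumina hydrate: 27.17 × 0.3491 = 9.485 g
  Anhydrous borax: 480.2 × 0 = 0 g
Total LOI = 201.5 g
Glass = batch − LOI = 908.9 − 201.5 = 707.4 g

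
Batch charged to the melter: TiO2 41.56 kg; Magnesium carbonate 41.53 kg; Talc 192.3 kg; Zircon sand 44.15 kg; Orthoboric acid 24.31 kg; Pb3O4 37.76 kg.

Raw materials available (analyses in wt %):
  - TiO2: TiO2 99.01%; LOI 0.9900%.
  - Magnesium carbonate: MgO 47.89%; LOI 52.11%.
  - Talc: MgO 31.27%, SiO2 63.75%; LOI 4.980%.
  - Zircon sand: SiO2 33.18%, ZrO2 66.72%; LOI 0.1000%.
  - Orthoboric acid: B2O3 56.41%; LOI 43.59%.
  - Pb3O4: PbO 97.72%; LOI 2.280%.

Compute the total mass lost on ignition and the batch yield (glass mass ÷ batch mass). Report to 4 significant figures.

LOI loss = 43.13 kg; glass = 338.5 kg; yield = 88.70%

Intermediates are displayed rounded off to 4 significant figures when written out — each numeric step carries full precision end to end. Every reported figure sees exactly one rounding; the derived quantities are rebuilt in exact precision (net glass mass, the totals, yield, ignition loss, the six compositions) starting from the weights for 338.5 kg of glass, as quoted within the problem or answer text.
LOI of each material in turn:
  TiO2: 41.56 × 0.009900 = 0.4114 kg
  Magnesium carbonate: 41.53 × 0.5211 = 21.64 kg
  Talc: 192.3 × 0.04980 = 9.577 kg
  Zircon sand: 44.15 × 0.001000 = 0.04415 kg
  Orthoboric acid: 24.31 × 0.4359 = 10.60 kg
  Pb3O4: 37.76 × 0.02280 = 0.8609 kg
Total LOI = 43.13 kg
Glass = batch − LOI = 381.6 − 43.13 = 338.5 kg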